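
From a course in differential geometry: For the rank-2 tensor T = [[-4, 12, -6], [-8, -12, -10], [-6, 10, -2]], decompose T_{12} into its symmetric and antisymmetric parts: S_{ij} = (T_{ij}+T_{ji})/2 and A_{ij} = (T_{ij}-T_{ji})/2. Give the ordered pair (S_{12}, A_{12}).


T_{12} = 12
T_{21} = -8
S_{12} = (12 + -8)/2 = 4/2 = 2
A_{12} = (12 - -8)/2 = 20/2 = 10
Check: S + A = 2 + 10 = 12 = T_{12}.

(2, 10)


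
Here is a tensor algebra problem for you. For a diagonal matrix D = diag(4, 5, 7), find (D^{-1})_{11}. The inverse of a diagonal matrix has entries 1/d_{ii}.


For a diagonal matrix, the inverse has entries (D^{-1})_{ii} = 1/d_{ii}.
The diagonal entries are: d_{11} = 4, d_{22} = 5, d_{33} = 7
We need (D^{-1})_{11} = 1/d_{11} = 1/4 = 1/4

1/4


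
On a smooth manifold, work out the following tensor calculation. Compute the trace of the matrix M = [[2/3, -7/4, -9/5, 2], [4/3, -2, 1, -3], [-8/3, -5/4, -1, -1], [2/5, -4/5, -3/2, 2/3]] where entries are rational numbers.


The trace is the sum of diagonal entries.
Diagonal: M[1,1] = 2/3, M[2,2] = -2, M[3,3] = -1, M[4,4] = 2/3
Tr(M) = 2/3 + -2 + -1 + 2/3
Computing step by step:
After adding M[1,1]: 2/3
After adding M[2,2]: -4/3
After adding M[3,3]: -7/3
After adding M[4,4]: -5/3
Tr(M) = -5/3

-5/3


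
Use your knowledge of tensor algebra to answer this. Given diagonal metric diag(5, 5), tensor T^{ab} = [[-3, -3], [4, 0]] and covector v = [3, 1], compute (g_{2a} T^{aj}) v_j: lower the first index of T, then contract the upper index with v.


Step 1: lower the first index. For a diagonal metric, g_{ia} T^{aj} = g_{ii} T^{ij} (no sum on i).
g_{22} = 5
S_2{}^1 = 5 * T^{21} = 5 * 4 = 20
S_2{}^2 = 5 * T^{22} = 5 * 0 = 0
Step 2: contract S_2{}^j with v_j.
S_2{}^1 * v_1 = 20 * 3 = 60
S_2{}^2 * v_2 = 0 * 1 = 0
Result = 60 + 0 = 60

60


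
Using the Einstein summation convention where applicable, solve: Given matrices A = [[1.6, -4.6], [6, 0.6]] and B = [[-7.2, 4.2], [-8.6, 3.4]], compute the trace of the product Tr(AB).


Tr(AB) = sum_i (AB)_{ii} where (AB)_{ii} = sum_k A_{ik} B_{ki}.
(AB)_{11} = 1.6*-7.2 + -4.6*-8.6 = 28.04
(AB)_{22} = 6*4.2 + 0.6*3.4 = 27.24
Tr(AB) = 28.04 + 27.24 = 55.28

55.28


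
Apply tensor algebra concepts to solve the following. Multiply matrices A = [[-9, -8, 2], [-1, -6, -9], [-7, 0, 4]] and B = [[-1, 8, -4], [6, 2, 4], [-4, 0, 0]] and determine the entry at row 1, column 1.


(AB)_{ij} = sum_k A_{ik} B_{kj}.
For i=1, j=1:
A_{11} * B_{11} = -9 * -1 = 9
A_{12} * B_{21} = -8 * 6 = -48
A_{13} * B_{31} = 2 * -4 = -8
Sum = 9 + -48 + -8 = -47

-47


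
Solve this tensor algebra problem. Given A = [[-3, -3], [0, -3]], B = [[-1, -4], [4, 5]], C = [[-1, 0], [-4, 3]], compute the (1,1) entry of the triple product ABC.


(ABC)_{11} = sum_m (AB)_{1m} C_{m1}. First compute row 1 of AB.
(AB)_{11} = -3*-1 + -3*4 = -9
(AB)_{12} = -3*-4 + -3*5 = -3
Now contract with column 1 of C:
(AB)_{11} * C_{11} = -9 * -1 = 9
(AB)_{12} * C_{21} = -3 * -4 = 12
(ABC)_{11} = 9 + 12 = 21

21


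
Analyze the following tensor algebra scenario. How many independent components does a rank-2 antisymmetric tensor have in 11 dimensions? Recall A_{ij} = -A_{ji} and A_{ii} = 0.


An antisymmetric rank-2 tensor satisfies A_{ij} = -A_{ji}, so diagonal entries are zero.
The independent components are the upper-triangular entries: C(n, 2) = n(n-1)/2.
n = 11
C(11, 2) = 11 * 10 / 2 = 110 / 2 = 55

55


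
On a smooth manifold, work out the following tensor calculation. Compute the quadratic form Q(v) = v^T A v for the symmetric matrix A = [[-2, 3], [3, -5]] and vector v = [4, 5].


First compute Av:
(Av)_1 = -2*4 + 3*5 = 7
(Av)_2 = 3*4 + -5*5 = -13
Av = [7, -13]
Then v^T (Av) = 4*7 + 5*-13
= 28 + -65 = -37

-37


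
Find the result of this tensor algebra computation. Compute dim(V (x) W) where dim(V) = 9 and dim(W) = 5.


The dimension of a tensor product is the product of dimensions.
dim(V) = 9, dim(W) = 5
dim(V (x) W) = 9 * 5 = 45

45


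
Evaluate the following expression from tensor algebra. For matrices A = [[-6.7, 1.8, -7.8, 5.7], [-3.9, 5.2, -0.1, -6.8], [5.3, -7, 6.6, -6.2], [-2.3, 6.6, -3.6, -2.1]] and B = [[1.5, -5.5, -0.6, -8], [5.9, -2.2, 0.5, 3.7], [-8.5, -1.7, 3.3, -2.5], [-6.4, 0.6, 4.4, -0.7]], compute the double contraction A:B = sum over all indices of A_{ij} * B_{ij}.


A:B = sum over all i,j of A_{ij} * B_{ij}.
Row 1: -6.7*1.5=-10.05, 1.8*-5.5=-9.9, -7.8*-0.6=4.68, 5.7*-8=-45.6 => row sum = -60.87
Row 2: -3.9*5.9=-23.01, 5.2*-2.2=-11.44, -0.1*0.5=-0.05, -6.8*3.7=-25.16 => row sum = -59.66
Row 3: 5.3*-8.5=-45.05, -7*-1.7=11.9, 6.6*3.3=21.78, -6.2*-2.5=15.5 => row sum = 4.13
Row 4: -2.3*-6.4=14.72, 6.6*0.6=3.96, -3.6*4.4=-15.84, -2.1*-0.7=1.47 => row sum = 4.31
Total = -60.87 + -59.66 + 4.13 + 4.31 = -112.09

-112.09


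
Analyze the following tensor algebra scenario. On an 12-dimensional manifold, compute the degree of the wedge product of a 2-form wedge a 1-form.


The degree of a wedge product is the sum of the degrees of the individual forms.
Degrees: 2, 1
Total degree = 2 + 1 = 3

3


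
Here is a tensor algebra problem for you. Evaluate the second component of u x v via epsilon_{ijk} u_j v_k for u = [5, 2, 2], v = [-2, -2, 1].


(u x v)_2 = sum_{j,k} epsilon_{2jk} u_j v_k. Only permutations of (1,2,3) contribute; the two non-zero terms are:
eps_{213} u_1 v_3 = -1 * 5 * 1 = -5
eps_{231} u_3 v_1 = 1 * 2 * -2 = -4
(u x v)_2 = -9

-9


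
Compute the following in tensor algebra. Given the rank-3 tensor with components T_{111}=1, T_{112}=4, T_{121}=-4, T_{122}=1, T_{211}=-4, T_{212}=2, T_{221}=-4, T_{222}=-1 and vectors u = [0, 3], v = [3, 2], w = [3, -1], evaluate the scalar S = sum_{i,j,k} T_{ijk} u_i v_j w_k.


S = sum over i,j,k of T_{ijk} u_i v_j w_k. Expanding all 8 terms:
T_{111}*u_1*v_1*w_1 = 1*0*3*3 = 0  (running total: 0)
T_{112}*u_1*v_1*w_2 = 4*0*3*-1 = 0  (running total: 0)
T_{121}*u_1*v_2*w_1 = -4*0*2*3 = 0  (running total: 0)
T_{122}*u_1*v_2*w_2 = 1*0*2*-1 = 0  (running total: 0)
T_{211}*u_2*v_1*w_1 = -4*3*3*3 = -108  (running total: -108)
T_{212}*u_2*v_1*w_2 = 2*3*3*-1 = -18  (running total: -126)
T_{221}*u_2*v_2*w_1 = -4*3*2*3 = -72  (running total: -198)
T_{222}*u_2*v_2*w_2 = -1*3*2*-1 = 6  (running total: -192)
S = -192

-192


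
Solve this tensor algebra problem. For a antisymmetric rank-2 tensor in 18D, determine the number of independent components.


A antisymmetric rank-2 tensor in d dimensions has d(d-1)/2 independent components.
d = 18
d(d-1)/2 = 18 * 17 / 2 = 306 / 2 = 153

153


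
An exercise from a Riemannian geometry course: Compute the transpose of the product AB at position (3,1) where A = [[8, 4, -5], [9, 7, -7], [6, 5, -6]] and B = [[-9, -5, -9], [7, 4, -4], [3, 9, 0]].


(AB)^T_{ij} = (AB)_{ji} = sum_k A_{jk} B_{ki}.
For i=3, j=1 we need (AB)_{13}:
A_{11} * B_{13} = 8 * -9 = -72
A_{12} * B_{23} = 4 * -4 = -16
A_{13} * B_{33} = -5 * 0 = 0
Sum = -72 + -16 + 0 = -88

-88


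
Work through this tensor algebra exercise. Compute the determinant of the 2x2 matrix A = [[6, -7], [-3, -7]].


For a 2x2 matrix [[a, b], [c, d]], det = a*d - b*c.
a = 6, b = -7, c = -3, d = -7
a*d = 6 * -7 = -42
b*c = -7 * -3 = 21
det = -42 - 21 = -63

-63


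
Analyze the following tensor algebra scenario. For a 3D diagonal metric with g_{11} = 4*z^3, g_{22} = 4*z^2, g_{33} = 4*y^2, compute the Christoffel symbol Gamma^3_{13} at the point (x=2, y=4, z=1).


For a diagonal metric, Gamma^k_{ij} = (1/2) g^{kk} (dg_{ik}/dx_j + dg_{jk}/dx_i - dg_{ij}/dx_k).
The metric is diagonal, so g_{ab} = 0 for a != b.
At the given point: g_{11} = 4, g_{22} = 4, g_{33} = 64
g^{33} = 1/64
dg_{13}/dx_3 = 0 (off-diagonal)
dg_{33}/dx_1 = dg_{33}/dx_1 = 0
dg_{13}/dx_3 = 0 (off-diagonal)
Numerator = 0 + 0 - 0 = 0
Gamma^3_{13} = 0 / (2 * 64) = 0

0


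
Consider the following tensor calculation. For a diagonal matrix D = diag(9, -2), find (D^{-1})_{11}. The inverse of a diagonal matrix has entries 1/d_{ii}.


For a diagonal matrix, the inverse has entries (D^{-1})_{ii} = 1/d_{ii}.
The diagonal entries are: d_{11} = 9, d_{22} = -2
We need (D^{-1})_{11} = 1/d_{11} = 1/9 = 1/9

1/9


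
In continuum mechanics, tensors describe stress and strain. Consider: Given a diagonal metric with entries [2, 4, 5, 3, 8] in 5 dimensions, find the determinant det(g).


For a diagonal metric, the determinant is the product of diagonal entries.
Diagonal entries: 2, 4, 5, 3, 8
det(g) = 2 * 4 * 5 * 3 * 8 = 960

960


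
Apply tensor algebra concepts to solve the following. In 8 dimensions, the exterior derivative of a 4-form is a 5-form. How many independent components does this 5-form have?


The exterior derivative of a p-form is a (p+1)-form.
Its number of independent components is C(n, p+1).
n = 8, p+1 = 5
C(8, 5) = 56

56


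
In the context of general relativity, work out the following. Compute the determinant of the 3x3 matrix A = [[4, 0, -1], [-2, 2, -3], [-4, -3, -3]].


Expanding along the first row, det(A) = a11*M_11 - a12*M_12 + a13*M_13, where M_1j is the (1,j) minor.
Minor M_11 = 2*-3 - -3*-3 = -15
Minor M_12 = -2*-3 - -3*-4 = -6
Minor M_13 = -2*-3 - 2*-4 = 14
det = 4*(-15) - 0*(-6) + -1*(14)
    = -60 - 0 + -14
    = -74

-74


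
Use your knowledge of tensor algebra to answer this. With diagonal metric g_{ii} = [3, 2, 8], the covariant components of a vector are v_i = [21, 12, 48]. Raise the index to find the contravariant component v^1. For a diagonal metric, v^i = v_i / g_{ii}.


To raise an index with a diagonal metric: v^i = v_i / g_{ii}.
For index 1: v_1 = 21, g_{11} = 3
v^1 = 21 / 3 = 7

7


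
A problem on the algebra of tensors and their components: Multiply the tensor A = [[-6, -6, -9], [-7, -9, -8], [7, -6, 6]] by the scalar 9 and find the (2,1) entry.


Scalar multiplication: (cA)_{ij} = c * A_{ij}.
c = 9
A_{21} = -7
(cA)_{21} = 9 * -7 = -63

-63


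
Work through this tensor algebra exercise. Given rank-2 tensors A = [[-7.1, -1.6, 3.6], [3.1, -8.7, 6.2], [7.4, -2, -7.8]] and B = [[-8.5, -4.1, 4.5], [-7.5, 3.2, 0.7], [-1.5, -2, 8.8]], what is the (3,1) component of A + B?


Tensor addition is component-wise: (A + B)_{ij} = A_{ij} + B_{ij}.
A_{31} = 7.4
B_{31} = -1.5
(A + B)_{31} = 7.4 + -1.5 = 5.9

5.9


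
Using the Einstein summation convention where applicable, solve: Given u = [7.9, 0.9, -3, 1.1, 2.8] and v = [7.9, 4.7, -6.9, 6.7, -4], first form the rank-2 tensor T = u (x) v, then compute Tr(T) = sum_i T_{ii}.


The outer product gives T_{ij} = u_i v_j.
The trace (contraction) is Tr(T) = sum_i T_{ii} = sum_i u_i v_i.
Diagonal entries:
T_{11} = u_1 * v_1 = 7.9 * 7.9 = 62.41
T_{22} = u_2 * v_2 = 0.9 * 4.7 = 4.23
T_{33} = u_3 * v_3 = -3 * -6.9 = 20.7
T_{44} = u_4 * v_4 = 1.1 * 6.7 = 7.37
T_{55} = u_5 * v_5 = 2.8 * -4 = -11.2
Tr(T) = 62.41 + 4.23 + 20.7 + 7.37 + -11.2 = 83.51

83.51


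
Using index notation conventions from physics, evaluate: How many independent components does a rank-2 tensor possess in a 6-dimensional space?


The number of components of a rank-r tensor in d dimensions is d^r.
Here d = 6 and r = 2.
6^2 = 36

36


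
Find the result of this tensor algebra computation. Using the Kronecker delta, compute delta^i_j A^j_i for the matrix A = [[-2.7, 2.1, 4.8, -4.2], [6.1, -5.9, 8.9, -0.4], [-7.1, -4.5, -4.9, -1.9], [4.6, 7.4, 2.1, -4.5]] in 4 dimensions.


The contraction (trace) of a rank-2 tensor is the sum of its diagonal elements.
Diagonal entries: A[1,1] = -2.7, A[2,2] = -5.9, A[3,3] = -4.9, A[4,4] = -4.5
Tr(A) = -2.7 + -5.9 + -4.9 + -4.5 = -18

-18


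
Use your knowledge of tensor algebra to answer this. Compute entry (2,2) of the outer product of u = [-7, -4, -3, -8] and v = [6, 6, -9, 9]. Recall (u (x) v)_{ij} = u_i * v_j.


The outer product entry T_{ij} = u_i * v_j.
We need i=2, j=2.
u_2 = -4, v_2 = 6
T_{2,2} = -4 * 6 = -24

-24


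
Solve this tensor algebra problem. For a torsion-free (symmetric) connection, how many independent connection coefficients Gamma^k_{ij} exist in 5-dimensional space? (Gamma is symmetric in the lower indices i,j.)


Christoffel symbols Gamma^k_{ij} are symmetric in i,j, so there are d * d(d+1)/2 independent symbols.
d = 5
d(d+1)/2 = 5 * 6 / 2 = 15
Total = 5 * 15 = 75

75


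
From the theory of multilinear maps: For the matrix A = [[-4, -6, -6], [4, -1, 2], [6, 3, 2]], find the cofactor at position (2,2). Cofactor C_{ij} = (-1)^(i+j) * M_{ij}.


To find cofactor C_{22}, delete row 2 and column 2.
The resulting 2x2 submatrix is: [[-4, -6], [6, 2]]
Minor M_{22} = -4*2 - -6*6
  = -8 - -36 = 28
Sign = (-1)^(2+2) = (-1)^4 = 1
Cofactor C_{22} = 1 * 28 = 28

28


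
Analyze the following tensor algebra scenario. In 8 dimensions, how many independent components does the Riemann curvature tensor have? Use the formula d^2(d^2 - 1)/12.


The Riemann tensor in d dimensions has d^2(d^2 - 1)/12 independent components.
d = 8, so d^2 = 64
d^2 - 1 = 63
d^2(d^2 - 1) = 64 * 63 = 4032
Divide by 12: 4032 / 12 = 336

336


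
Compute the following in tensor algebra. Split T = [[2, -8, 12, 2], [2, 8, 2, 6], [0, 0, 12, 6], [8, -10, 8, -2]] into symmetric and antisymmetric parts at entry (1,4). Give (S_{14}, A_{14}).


T_{14} = 2
T_{41} = 8
S_{14} = (2 + 8)/2 = 10/2 = 5
A_{14} = (2 - 8)/2 = -6/2 = -3
Check: S + A = 5 + -3 = 2 = T_{14}.

(5, -3)


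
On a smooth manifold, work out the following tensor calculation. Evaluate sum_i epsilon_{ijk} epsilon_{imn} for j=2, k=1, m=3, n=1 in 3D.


Using the identity: epsilon_{ijk} epsilon_{imn} = delta_{jm} delta_{kn} - delta_{jn} delta_{km}.
delta_{23} = 0
delta_{11} = 1
delta_{21} = 0
delta_{13} = 0
Result = 0 * 1 - 0 * 0 = 0 - 0 = 0

0


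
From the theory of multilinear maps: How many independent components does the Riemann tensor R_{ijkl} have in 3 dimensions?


The Riemann tensor in d dimensions has d^2(d^2 - 1)/12 independent components.
d = 3, so d^2 = 9
d^2 - 1 = 8
d^2(d^2 - 1) = 9 * 8 = 72
Divide by 12: 72 / 12 = 6

6


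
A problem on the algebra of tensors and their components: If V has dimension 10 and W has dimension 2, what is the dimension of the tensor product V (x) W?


The dimension of a tensor product is the product of dimensions.
dim(V) = 10, dim(W) = 2
dim(V (x) W) = 10 * 2 = 20

20


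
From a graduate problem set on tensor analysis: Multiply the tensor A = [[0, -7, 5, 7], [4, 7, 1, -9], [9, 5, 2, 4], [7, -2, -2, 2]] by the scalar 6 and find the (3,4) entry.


Scalar multiplication: (cA)_{ij} = c * A_{ij}.
c = 6
A_{34} = 4
(cA)_{34} = 6 * 4 = 24

24


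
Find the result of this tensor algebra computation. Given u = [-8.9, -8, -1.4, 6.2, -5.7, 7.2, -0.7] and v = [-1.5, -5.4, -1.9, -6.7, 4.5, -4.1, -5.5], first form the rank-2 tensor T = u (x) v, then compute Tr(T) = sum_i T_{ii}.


The outer product gives T_{ij} = u_i v_j.
The trace (contraction) is Tr(T) = sum_i T_{ii} = sum_i u_i v_i.
Diagonal entries:
T_{11} = u_1 * v_1 = -8.9 * -1.5 = 13.35
T_{22} = u_2 * v_2 = -8 * -5.4 = 43.2
T_{33} = u_3 * v_3 = -1.4 * -1.9 = 2.66
T_{44} = u_4 * v_4 = 6.2 * -6.7 = -41.54
T_{55} = u_5 * v_5 = -5.7 * 4.5 = -25.65
T_{66} = u_6 * v_6 = 7.2 * -4.1 = -29.52
T_{77} = u_7 * v_7 = -0.7 * -5.5 = 3.85
Tr(T) = 13.35 + 43.2 + 2.66 + -41.54 + -25.65 + -29.52 + 3.85 = -33.65

-33.65


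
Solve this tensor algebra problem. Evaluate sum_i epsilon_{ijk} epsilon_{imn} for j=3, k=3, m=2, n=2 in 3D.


Using the identity: epsilon_{ijk} epsilon_{imn} = delta_{jm} delta_{kn} - delta_{jn} delta_{km}.
delta_{32} = 0
delta_{32} = 0
delta_{32} = 0
delta_{32} = 0
Result = 0 * 0 - 0 * 0 = 0 - 0 = 0

0


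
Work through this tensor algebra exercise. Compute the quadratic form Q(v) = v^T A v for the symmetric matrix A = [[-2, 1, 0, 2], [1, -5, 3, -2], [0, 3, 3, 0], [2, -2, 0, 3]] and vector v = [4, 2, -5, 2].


First compute Av:
(Av)_1 = -2*4 + 1*2 + 0*-5 + 2*2 = -2
(Av)_2 = 1*4 + -5*2 + 3*-5 + -2*2 = -25
(Av)_3 = 0*4 + 3*2 + 3*-5 + 0*2 = -9
(Av)_4 = 2*4 + -2*2 + 0*-5 + 3*2 = 10
Av = [-2, -25, -9, 10]
Then v^T (Av) = 4*-2 + 2*-25 + -5*-9 + 2*10
= -8 + -50 + 45 + 20 = 7

7


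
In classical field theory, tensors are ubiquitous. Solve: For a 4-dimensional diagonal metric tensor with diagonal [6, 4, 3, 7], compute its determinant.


For a diagonal metric, the determinant is the product of diagonal entries.
Diagonal entries: 6, 4, 3, 7
det(g) = 6 * 4 * 3 * 7 = 504

504


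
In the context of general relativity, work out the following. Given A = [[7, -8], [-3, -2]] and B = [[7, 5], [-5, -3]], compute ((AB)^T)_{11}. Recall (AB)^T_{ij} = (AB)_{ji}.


(AB)^T_{ij} = (AB)_{ji} = sum_k A_{jk} B_{ki}.
For i=1, j=1 we need (AB)_{11}:
A_{11} * B_{11} = 7 * 7 = 49
A_{12} * B_{21} = -8 * -5 = 40
Sum = 49 + 40 = 89

89


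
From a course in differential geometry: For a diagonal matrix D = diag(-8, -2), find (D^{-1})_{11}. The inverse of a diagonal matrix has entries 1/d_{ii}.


For a diagonal matrix, the inverse has entries (D^{-1})_{ii} = 1/d_{ii}.
The diagonal entries are: d_{11} = -8, d_{22} = -2
We need (D^{-1})_{11} = 1/d_{11} = 1/-8 = -1/8

-1/8


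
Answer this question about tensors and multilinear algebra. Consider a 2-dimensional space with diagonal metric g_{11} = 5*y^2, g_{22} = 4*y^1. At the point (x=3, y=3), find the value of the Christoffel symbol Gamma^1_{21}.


For a diagonal metric, Gamma^k_{ij} = (1/2) g^{kk} (dg_{ik}/dx_j + dg_{jk}/dx_i - dg_{ij}/dx_k).
The metric is diagonal, so g_{ab} = 0 for a != b.
At the given point: g_{11} = 45, g_{22} = 12
g^{11} = 1/45
dg_{21}/dx_1 = 0 (off-diagonal)
dg_{11}/dx_2 = dg_{11}/dx_2 = 30
dg_{21}/dx_1 = 0 (off-diagonal)
Numerator = 0 + 30 - 0 = 30
Gamma^1_{21} = 30 / (2 * 45) = 1/3

1/3


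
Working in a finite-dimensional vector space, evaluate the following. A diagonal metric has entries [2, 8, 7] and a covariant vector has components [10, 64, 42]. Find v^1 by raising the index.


To raise an index with a diagonal metric: v^i = v_i / g_{ii}.
For index 1: v_1 = 10, g_{11} = 2
v^1 = 10 / 2 = 5

5


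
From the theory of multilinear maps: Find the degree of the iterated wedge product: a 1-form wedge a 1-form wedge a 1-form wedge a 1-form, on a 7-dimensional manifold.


The degree of a wedge product is the sum of the degrees of the individual forms.
Degrees: 1, 1, 1, 1
Total degree = 1 + 1 + 1 + 1 = 4

4


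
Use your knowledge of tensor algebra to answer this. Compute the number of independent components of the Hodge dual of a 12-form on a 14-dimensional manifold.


The Hodge dual of a p-form on an n-dimensional manifold is an (n-p)-form.
n = 14, p = 12, so dual degree = 14 - 12 = 2
The number of components is C(n, n-p) = C(14, 2) = 91

91


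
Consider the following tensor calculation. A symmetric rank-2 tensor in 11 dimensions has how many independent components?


A symmetric rank-2 tensor in d dimensions has d(d+1)/2 independent components.
d = 11
d(d+1)/2 = 11 * 12 / 2 = 132 / 2 = 66

66


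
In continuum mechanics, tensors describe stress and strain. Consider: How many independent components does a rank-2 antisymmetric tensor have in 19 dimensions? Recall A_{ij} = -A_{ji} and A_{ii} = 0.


An antisymmetric rank-2 tensor satisfies A_{ij} = -A_{ji}, so diagonal entries are zero.
The independent components are the upper-triangular entries: C(n, 2) = n(n-1)/2.
n = 19
C(19, 2) = 19 * 18 / 2 = 342 / 2 = 171

171


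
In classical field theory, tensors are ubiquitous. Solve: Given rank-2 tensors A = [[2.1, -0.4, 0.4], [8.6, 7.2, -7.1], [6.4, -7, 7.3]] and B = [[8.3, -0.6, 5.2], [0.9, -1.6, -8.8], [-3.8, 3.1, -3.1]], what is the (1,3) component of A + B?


Tensor addition is component-wise: (A + B)_{ij} = A_{ij} + B_{ij}.
A_{13} = 0.4
B_{13} = 5.2
(A + B)_{13} = 0.4 + 5.2 = 5.6

5.6


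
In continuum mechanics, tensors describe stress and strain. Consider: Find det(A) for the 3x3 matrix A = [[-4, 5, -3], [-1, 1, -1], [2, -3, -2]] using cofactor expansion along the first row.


Expanding along the first row, det(A) = a11*M_11 - a12*M_12 + a13*M_13, where M_1j is the (1,j) minor.
Minor M_11 = 1*-2 - -1*-3 = -5
Minor M_12 = -1*-2 - -1*2 = 4
Minor M_13 = -1*-3 - 1*2 = 1
det = -4*(-5) - 5*(4) + -3*(1)
    = 20 - 20 + -3
    = -3

-3


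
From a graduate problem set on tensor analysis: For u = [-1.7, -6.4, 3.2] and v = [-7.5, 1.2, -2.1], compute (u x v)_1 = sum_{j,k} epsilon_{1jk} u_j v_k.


(u x v)_1 = sum_{j,k} epsilon_{1jk} u_j v_k. Only permutations of (1,2,3) contribute; the two non-zero terms are:
eps_{123} u_2 v_3 = 1 * -6.4 * -2.1 = 13.44
eps_{132} u_3 v_2 = -1 * 3.2 * 1.2 = -3.84
(u x v)_1 = 9.6

9.6


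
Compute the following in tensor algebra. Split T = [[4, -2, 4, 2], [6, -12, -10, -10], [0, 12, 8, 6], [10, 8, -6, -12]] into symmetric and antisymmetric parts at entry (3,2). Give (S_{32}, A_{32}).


T_{32} = 12
T_{23} = -10
S_{32} = (12 + -10)/2 = 2/2 = 1
A_{32} = (12 - -10)/2 = 22/2 = 11
Check: S + A = 1 + 11 = 12 = T_{32}.

(1, 11)


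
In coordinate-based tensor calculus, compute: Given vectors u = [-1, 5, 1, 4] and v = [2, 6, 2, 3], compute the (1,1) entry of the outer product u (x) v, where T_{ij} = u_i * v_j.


The outer product entry T_{ij} = u_i * v_j.
We need i=1, j=1.
u_1 = -1, v_1 = 2
T_{1,1} = -1 * 2 = -2

-2


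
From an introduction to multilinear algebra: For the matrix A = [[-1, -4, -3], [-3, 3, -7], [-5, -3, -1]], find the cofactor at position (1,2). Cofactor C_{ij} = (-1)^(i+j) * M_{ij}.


To find cofactor C_{12}, delete row 1 and column 2.
The resulting 2x2 submatrix is: [[-3, -7], [-5, -1]]
Minor M_{12} = -3*-1 - -7*-5
  = 3 - 35 = -32
Sign = (-1)^(1+2) = (-1)^3 = -1
Cofactor C_{12} = -1 * -32 = 32

32


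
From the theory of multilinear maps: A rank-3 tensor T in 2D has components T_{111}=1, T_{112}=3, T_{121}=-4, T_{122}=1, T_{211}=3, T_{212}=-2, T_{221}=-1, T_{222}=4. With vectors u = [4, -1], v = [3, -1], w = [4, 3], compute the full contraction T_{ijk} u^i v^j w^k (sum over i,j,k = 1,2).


S = sum over i,j,k of T_{ijk} u_i v_j w_k. Expanding all 8 terms:
T_{111}*u_1*v_1*w_1 = 1*4*3*4 = 48  (running total: 48)
T_{112}*u_1*v_1*w_2 = 3*4*3*3 = 108  (running total: 156)
T_{121}*u_1*v_2*w_1 = -4*4*-1*4 = 64  (running total: 220)
T_{122}*u_1*v_2*w_2 = 1*4*-1*3 = -12  (running total: 208)
T_{211}*u_2*v_1*w_1 = 3*-1*3*4 = -36  (running total: 172)
T_{212}*u_2*v_1*w_2 = -2*-1*3*3 = 18  (running total: 190)
T_{221}*u_2*v_2*w_1 = -1*-1*-1*4 = -4  (running total: 186)
T_{222}*u_2*v_2*w_2 = 4*-1*-1*3 = 12  (running total: 198)
S = 198

198


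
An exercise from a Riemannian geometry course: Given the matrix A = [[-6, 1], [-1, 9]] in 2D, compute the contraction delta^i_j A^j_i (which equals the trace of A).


The contraction (trace) of a rank-2 tensor is the sum of its diagonal elements.
Diagonal entries: A[1,1] = -6, A[2,2] = 9
Tr(A) = -6 + 9 = 3

3


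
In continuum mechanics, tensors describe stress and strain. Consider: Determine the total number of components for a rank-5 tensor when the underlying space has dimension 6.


The number of components of a rank-r tensor in d dimensions is d^r.
Here d = 6 and r = 5.
6^5 = 7776

7776


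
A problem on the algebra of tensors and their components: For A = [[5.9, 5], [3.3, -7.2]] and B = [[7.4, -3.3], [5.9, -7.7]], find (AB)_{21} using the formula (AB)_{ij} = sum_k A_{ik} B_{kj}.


(AB)_{ij} = sum_k A_{ik} B_{kj}.
For i=2, j=1:
A_{21} * B_{11} = 3.3 * 7.4 = 24.42
A_{22} * B_{21} = -7.2 * 5.9 = -42.48
Sum = 24.42 + -42.48 = -18.06

-18.06


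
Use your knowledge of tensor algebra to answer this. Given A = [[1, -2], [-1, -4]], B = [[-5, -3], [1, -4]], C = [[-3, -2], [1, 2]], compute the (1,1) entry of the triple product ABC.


(ABC)_{11} = sum_m (AB)_{1m} C_{m1}. First compute row 1 of AB.
(AB)_{11} = 1*-5 + -2*1 = -7
(AB)_{12} = 1*-3 + -2*-4 = 5
Now contract with column 1 of C:
(AB)_{11} * C_{11} = -7 * -3 = 21
(AB)_{12} * C_{21} = 5 * 1 = 5
(ABC)_{11} = 21 + 5 = 26

26


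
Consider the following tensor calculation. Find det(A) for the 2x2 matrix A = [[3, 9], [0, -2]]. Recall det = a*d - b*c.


For a 2x2 matrix [[a, b], [c, d]], det = a*d - b*c.
a = 3, b = 9, c = 0, d = -2
a*d = 3 * -2 = -6
b*c = 9 * 0 = 0
det = -6 - 0 = -6

-6


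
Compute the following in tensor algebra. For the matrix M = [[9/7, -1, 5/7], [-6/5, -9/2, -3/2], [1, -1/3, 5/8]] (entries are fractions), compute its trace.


The trace is the sum of diagonal entries.
Diagonal: M[1,1] = 9/7, M[2,2] = -9/2, M[3,3] = 5/8
Tr(M) = 9/7 + -9/2 + 5/8
Computing step by step:
After adding M[1,1]: 9/7
After adding M[2,2]: -45/14
After adding M[3,3]: -145/56
Tr(M) = -145/56

-145/56


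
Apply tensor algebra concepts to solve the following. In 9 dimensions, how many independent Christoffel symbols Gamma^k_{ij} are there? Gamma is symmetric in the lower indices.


Christoffel symbols Gamma^k_{ij} are symmetric in i,j, so there are d * d(d+1)/2 independent symbols.
d = 9
d(d+1)/2 = 9 * 10 / 2 = 45
Total = 9 * 45 = 405

405


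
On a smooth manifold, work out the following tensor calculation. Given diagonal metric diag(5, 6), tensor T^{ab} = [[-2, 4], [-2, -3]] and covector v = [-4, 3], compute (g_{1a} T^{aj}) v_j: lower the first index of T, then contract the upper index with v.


Step 1: lower the first index. For a diagonal metric, g_{ia} T^{aj} = g_{ii} T^{ij} (no sum on i).
g_{11} = 5
S_1{}^1 = 5 * T^{11} = 5 * -2 = -10
S_1{}^2 = 5 * T^{12} = 5 * 4 = 20
Step 2: contract S_1{}^j with v_j.
S_1{}^1 * v_1 = -10 * -4 = 40
S_1{}^2 * v_2 = 20 * 3 = 60
Result = 40 + 60 = 100

100


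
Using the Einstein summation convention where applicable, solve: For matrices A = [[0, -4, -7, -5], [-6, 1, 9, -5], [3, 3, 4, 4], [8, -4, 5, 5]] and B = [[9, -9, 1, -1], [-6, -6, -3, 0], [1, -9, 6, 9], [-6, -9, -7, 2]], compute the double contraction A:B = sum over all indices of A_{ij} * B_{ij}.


A:B = sum over all i,j of A_{ij} * B_{ij}.
Row 1: 0*9=0, -4*-9=36, -7*1=-7, -5*-1=5 => row sum = 34
Row 2: -6*-6=36, 1*-6=-6, 9*-3=-27, -5*0=0 => row sum = 3
Row 3: 3*1=3, 3*-9=-27, 4*6=24, 4*9=36 => row sum = 36
Row 4: 8*-6=-48, -4*-9=36, 5*-7=-35, 5*2=10 => row sum = -37
Total = 34 + 3 + 36 + -37 = 36

36


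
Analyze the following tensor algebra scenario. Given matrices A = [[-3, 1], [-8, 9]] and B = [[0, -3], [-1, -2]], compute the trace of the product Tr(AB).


Tr(AB) = sum_i (AB)_{ii} where (AB)_{ii} = sum_k A_{ik} B_{ki}.
(AB)_{11} = -3*0 + 1*-1 = -1
(AB)_{22} = -8*-3 + 9*-2 = 6
Tr(AB) = -1 + 6 = 5

5


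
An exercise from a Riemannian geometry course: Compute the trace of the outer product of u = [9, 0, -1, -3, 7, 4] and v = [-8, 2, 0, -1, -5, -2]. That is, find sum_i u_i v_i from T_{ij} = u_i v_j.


The outer product gives T_{ij} = u_i v_j.
The trace (contraction) is Tr(T) = sum_i T_{ii} = sum_i u_i v_i.
Diagonal entries:
T_{11} = u_1 * v_1 = 9 * -8 = -72
T_{22} = u_2 * v_2 = 0 * 2 = 0
T_{33} = u_3 * v_3 = -1 * 0 = 0
T_{44} = u_4 * v_4 = -3 * -1 = 3
T_{55} = u_5 * v_5 = 7 * -5 = -35
T_{66} = u_6 * v_6 = 4 * -2 = -8
Tr(T) = -72 + 0 + 0 + 3 + -35 + -8 = -112

-112


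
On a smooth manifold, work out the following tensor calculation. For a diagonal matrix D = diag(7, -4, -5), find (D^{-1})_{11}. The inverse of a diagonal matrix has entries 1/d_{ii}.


For a diagonal matrix, the inverse has entries (D^{-1})_{ii} = 1/d_{ii}.
The diagonal entries are: d_{11} = 7, d_{22} = -4, d_{33} = -5
We need (D^{-1})_{11} = 1/d_{11} = 1/7 = 1/7

1/7


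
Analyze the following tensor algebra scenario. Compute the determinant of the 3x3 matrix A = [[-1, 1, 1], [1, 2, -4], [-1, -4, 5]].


Expanding along the first row, det(A) = a11*M_11 - a12*M_12 + a13*M_13, where M_1j is the (1,j) minor.
Minor M_11 = 2*5 - -4*-4 = -6
Minor M_12 = 1*5 - -4*-1 = 1
Minor M_13 = 1*-4 - 2*-1 = -2
det = -1*(-6) - 1*(1) + 1*(-2)
    = 6 - 1 + -2
    = 3

3


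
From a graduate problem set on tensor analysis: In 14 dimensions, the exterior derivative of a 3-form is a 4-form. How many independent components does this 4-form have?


The exterior derivative of a p-form is a (p+1)-form.
Its number of independent components is C(n, p+1).
n = 14, p+1 = 4
C(14, 4) = 1001

1001


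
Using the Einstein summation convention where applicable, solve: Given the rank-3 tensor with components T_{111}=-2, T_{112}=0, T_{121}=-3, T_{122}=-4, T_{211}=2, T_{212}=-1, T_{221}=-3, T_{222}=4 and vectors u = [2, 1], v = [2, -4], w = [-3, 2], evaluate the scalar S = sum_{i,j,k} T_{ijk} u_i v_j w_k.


S = sum over i,j,k of T_{ijk} u_i v_j w_k. Expanding all 8 terms:
T_{111}*u_1*v_1*w_1 = -2*2*2*-3 = 24  (running total: 24)
T_{112}*u_1*v_1*w_2 = 0*2*2*2 = 0  (running total: 24)
T_{121}*u_1*v_2*w_1 = -3*2*-4*-3 = -72  (running total: -48)
T_{122}*u_1*v_2*w_2 = -4*2*-4*2 = 64  (running total: 16)
T_{211}*u_2*v_1*w_1 = 2*1*2*-3 = -12  (running total: 4)
T_{212}*u_2*v_1*w_2 = -1*1*2*2 = -4  (running total: 0)
T_{221}*u_2*v_2*w_1 = -3*1*-4*-3 = -36  (running total: -36)
T_{222}*u_2*v_2*w_2 = 4*1*-4*2 = -32  (running total: -68)
S = -68

-68


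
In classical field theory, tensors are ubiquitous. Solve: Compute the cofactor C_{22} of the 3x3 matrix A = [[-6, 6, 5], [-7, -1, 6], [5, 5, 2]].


To find cofactor C_{22}, delete row 2 and column 2.
The resulting 2x2 submatrix is: [[-6, 5], [5, 2]]
Minor M_{22} = -6*2 - 5*5
  = -12 - 25 = -37
Sign = (-1)^(2+2) = (-1)^4 = 1
Cofactor C_{22} = 1 * -37 = -37

-37


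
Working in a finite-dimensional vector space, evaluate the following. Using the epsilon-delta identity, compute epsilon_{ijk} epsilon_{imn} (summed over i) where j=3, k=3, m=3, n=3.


Using the identity: epsilon_{ijk} epsilon_{imn} = delta_{jm} delta_{kn} - delta_{jn} delta_{km}.
delta_{33} = 1
delta_{33} = 1
delta_{33} = 1
delta_{33} = 1
Result = 1 * 1 - 1 * 1 = 1 - 1 = 0

0


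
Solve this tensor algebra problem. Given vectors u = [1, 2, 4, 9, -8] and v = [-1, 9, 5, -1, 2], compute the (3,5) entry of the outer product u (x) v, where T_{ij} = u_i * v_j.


The outer product entry T_{ij} = u_i * v_j.
We need i=3, j=5.
u_3 = 4, v_5 = 2
T_{3,5} = 4 * 2 = 8

8


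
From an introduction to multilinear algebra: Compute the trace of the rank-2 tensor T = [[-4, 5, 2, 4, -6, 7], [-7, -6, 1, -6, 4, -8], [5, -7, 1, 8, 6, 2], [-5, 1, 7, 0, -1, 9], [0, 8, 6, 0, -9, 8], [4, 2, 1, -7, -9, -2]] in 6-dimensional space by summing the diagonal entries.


The contraction (trace) of a rank-2 tensor is the sum of its diagonal elements.
Diagonal entries: A[1,1] = -4, A[2,2] = -6, A[3,3] = 1, A[4,4] = 0, A[5,5] = -9, A[6,6] = -2
Tr(A) = -4 + -6 + 1 + 0 + -9 + -2 = -20

-20


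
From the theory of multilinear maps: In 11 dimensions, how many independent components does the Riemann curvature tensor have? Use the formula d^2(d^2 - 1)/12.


The Riemann tensor in d dimensions has d^2(d^2 - 1)/12 independent components.
d = 11, so d^2 = 121
d^2 - 1 = 120
d^2(d^2 - 1) = 121 * 120 = 14520
Divide by 12: 14520 / 12 = 1210

1210


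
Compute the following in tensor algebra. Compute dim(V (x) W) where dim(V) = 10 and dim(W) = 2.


The dimension of a tensor product is the product of dimensions.
dim(V) = 10, dim(W) = 2
dim(V (x) W) = 10 * 2 = 20

20


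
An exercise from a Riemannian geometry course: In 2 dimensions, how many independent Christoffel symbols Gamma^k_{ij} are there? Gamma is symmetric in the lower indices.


Christoffel symbols Gamma^k_{ij} are symmetric in i,j, so there are d * d(d+1)/2 independent symbols.
d = 2
d(d+1)/2 = 2 * 3 / 2 = 3
Total = 2 * 3 = 6

6


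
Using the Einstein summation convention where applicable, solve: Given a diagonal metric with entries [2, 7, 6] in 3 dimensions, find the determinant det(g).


For a diagonal metric, the determinant is the product of diagonal entries.
Diagonal entries: 2, 7, 6
det(g) = 2 * 7 * 6 = 84

84


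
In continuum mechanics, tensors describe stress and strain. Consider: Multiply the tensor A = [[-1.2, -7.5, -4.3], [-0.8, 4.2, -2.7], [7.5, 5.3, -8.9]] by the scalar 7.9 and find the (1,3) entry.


Scalar multiplication: (cA)_{ij} = c * A_{ij}.
c = 7.9
A_{13} = -4.3
(cA)_{13} = 7.9 * -4.3 = -33.97

-33.97


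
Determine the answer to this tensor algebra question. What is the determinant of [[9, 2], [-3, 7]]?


For a 2x2 matrix [[a, b], [c, d]], det = a*d - b*c.
a = 9, b = 2, c = -3, d = 7
a*d = 9 * 7 = 63
b*c = 2 * -3 = -6
det = 63 - -6 = 69

69


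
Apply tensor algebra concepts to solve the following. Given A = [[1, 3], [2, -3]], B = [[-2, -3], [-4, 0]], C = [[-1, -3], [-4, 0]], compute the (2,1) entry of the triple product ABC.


(ABC)_{21} = sum_m (AB)_{2m} C_{m1}. First compute row 2 of AB.
(AB)_{21} = 2*-2 + -3*-4 = 8
(AB)_{22} = 2*-3 + -3*0 = -6
Now contract with column 1 of C:
(AB)_{21} * C_{11} = 8 * -1 = -8
(AB)_{22} * C_{21} = -6 * -4 = 24
(ABC)_{21} = -8 + 24 = 16

16


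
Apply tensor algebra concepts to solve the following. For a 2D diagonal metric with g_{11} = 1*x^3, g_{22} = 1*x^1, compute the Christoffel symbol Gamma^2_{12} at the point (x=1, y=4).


For a diagonal metric, Gamma^k_{ij} = (1/2) g^{kk} (dg_{ik}/dx_j + dg_{jk}/dx_i - dg_{ij}/dx_k).
The metric is diagonal, so g_{ab} = 0 for a != b.
At the given point: g_{11} = 1, g_{22} = 1
g^{22} = 1/1
dg_{12}/dx_2 = 0 (off-diagonal)
dg_{22}/dx_1 = dg_{22}/dx_1 = 1
dg_{12}/dx_2 = 0 (off-diagonal)
Numerator = 0 + 1 - 0 = 1
Gamma^2_{12} = 1 / (2 * 1) = 1/2

1/2


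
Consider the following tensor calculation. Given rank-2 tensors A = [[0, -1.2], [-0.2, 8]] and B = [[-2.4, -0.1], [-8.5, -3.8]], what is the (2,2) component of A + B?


Tensor addition is component-wise: (A + B)_{ij} = A_{ij} + B_{ij}.
A_{22} = 8
B_{22} = -3.8
(A + B)_{22} = 8 + -3.8 = 4.2

4.2


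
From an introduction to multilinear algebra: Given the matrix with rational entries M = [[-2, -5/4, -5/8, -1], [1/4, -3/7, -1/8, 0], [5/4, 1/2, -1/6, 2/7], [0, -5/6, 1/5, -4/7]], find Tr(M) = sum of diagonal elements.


The trace is the sum of diagonal entries.
Diagonal: M[1,1] = -2, M[2,2] = -3/7, M[3,3] = -1/6, M[4,4] = -4/7
Tr(M) = -2 + -3/7 + -1/6 + -4/7
Computing step by step:
After adding M[1,1]: -2
After adding M[2,2]: -17/7
After adding M[3,3]: -109/42
After adding M[4,4]: -19/6
Tr(M) = -19/6

-19/6


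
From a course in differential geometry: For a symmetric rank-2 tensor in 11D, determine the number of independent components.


A symmetric rank-2 tensor in d dimensions has d(d+1)/2 independent components.
d = 11
d(d+1)/2 = 11 * 12 / 2 = 132 / 2 = 66

66


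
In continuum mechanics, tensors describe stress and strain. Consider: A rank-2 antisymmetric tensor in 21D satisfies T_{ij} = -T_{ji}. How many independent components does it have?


An antisymmetric rank-2 tensor satisfies A_{ij} = -A_{ji}, so diagonal entries are zero.
The independent components are the upper-triangular entries: C(n, 2) = n(n-1)/2.
n = 21
C(21, 2) = 21 * 20 / 2 = 420 / 2 = 210

210


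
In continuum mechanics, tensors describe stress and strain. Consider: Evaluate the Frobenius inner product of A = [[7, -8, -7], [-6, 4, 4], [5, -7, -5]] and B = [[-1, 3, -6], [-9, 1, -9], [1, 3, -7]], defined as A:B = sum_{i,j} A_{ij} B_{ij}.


A:B = sum over all i,j of A_{ij} * B_{ij}.
Row 1: 7*-1=-7, -8*3=-24, -7*-6=42 => row sum = 11
Row 2: -6*-9=54, 4*1=4, 4*-9=-36 => row sum = 22
Row 3: 5*1=5, -7*3=-21, -5*-7=35 => row sum = 19
Total = 11 + 22 + 19 = 52

52


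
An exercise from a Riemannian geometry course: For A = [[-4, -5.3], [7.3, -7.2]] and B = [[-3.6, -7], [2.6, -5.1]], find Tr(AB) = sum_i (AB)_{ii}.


Tr(AB) = sum_i (AB)_{ii} where (AB)_{ii} = sum_k A_{ik} B_{ki}.
(AB)_{11} = -4*-3.6 + -5.3*2.6 = 0.62
(AB)_{22} = 7.3*-7 + -7.2*-5.1 = -14.38
Tr(AB) = 0.62 + -14.38 = -13.76

-13.76


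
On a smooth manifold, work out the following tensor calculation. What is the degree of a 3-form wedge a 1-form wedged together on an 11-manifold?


The degree of a wedge product is the sum of the degrees of the individual forms.
Degrees: 3, 1
Total degree = 3 + 1 = 4

4


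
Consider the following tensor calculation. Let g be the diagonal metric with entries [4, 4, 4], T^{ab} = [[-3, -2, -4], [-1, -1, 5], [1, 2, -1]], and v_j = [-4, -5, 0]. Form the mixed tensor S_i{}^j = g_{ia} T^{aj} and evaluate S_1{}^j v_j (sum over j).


Step 1: lower the first index. For a diagonal metric, g_{ia} T^{aj} = g_{ii} T^{ij} (no sum on i).
g_{11} = 4
S_1{}^1 = 4 * T^{11} = 4 * -3 = -12
S_1{}^2 = 4 * T^{12} = 4 * -2 = -8
S_1{}^3 = 4 * T^{13} = 4 * -4 = -16
Step 2: contract S_1{}^j with v_j.
S_1{}^1 * v_1 = -12 * -4 = 48
S_1{}^2 * v_2 = -8 * -5 = 40
S_1{}^3 * v_3 = -16 * 0 = 0
Result = 48 + 40 + 0 = 88

88


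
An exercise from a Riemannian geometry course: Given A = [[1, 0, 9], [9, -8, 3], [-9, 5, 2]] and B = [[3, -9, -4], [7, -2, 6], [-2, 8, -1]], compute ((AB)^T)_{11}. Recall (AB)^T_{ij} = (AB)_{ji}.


(AB)^T_{ij} = (AB)_{ji} = sum_k A_{jk} B_{ki}.
For i=1, j=1 we need (AB)_{11}:
A_{11} * B_{11} = 1 * 3 = 3
A_{12} * B_{21} = 0 * 7 = 0
A_{13} * B_{31} = 9 * -2 = -18
Sum = 3 + 0 + -18 = -15

-15


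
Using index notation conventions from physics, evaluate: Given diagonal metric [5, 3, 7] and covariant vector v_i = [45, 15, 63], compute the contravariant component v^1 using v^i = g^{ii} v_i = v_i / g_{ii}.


To raise an index with a diagonal metric: v^i = v_i / g_{ii}.
For index 1: v_1 = 45, g_{11} = 5
v^1 = 45 / 5 = 9

9


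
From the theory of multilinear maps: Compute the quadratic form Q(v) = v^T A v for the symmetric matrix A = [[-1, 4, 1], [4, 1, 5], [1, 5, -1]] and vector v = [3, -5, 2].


First compute Av:
(Av)_1 = -1*3 + 4*-5 + 1*2 = -21
(Av)_2 = 4*3 + 1*-5 + 5*2 = 17
(Av)_3 = 1*3 + 5*-5 + -1*2 = -24
Av = [-21, 17, -24]
Then v^T (Av) = 3*-21 + -5*17 + 2*-24
= -63 + -85 + -48 = -196

-196


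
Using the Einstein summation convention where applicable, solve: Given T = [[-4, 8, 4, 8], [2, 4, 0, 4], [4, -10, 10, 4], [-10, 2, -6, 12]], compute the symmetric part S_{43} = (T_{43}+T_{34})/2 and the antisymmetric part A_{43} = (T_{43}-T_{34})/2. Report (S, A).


T_{43} = -6
T_{34} = 4
S_{43} = (-6 + 4)/2 = -2/2 = -1
A_{43} = (-6 - 4)/2 = -10/2 = -5
Check: S + A = -1 + -5 = -6 = T_{43}.

(-1, -5)


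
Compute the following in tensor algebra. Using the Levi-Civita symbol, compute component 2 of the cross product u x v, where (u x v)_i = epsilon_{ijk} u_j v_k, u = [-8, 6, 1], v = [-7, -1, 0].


(u x v)_2 = sum_{j,k} epsilon_{2jk} u_j v_k. Only permutations of (1,2,3) contribute; the two non-zero terms are:
eps_{213} u_1 v_3 = -1 * -8 * 0 = 0
eps_{231} u_3 v_1 = 1 * 1 * -7 = -7
(u x v)_2 = -7

-7


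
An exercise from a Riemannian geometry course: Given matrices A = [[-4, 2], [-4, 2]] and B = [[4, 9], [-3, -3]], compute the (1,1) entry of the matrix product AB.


(AB)_{ij} = sum_k A_{ik} B_{kj}.
For i=1, j=1:
A_{11} * B_{11} = -4 * 4 = -16
A_{12} * B_{21} = 2 * -3 = -6
Sum = -16 + -6 = -22

-22


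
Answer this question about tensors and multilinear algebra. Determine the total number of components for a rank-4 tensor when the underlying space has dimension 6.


The number of components of a rank-r tensor in d dimensions is d^r.
Here d = 6 and r = 4.
6^4 = 1296

1296


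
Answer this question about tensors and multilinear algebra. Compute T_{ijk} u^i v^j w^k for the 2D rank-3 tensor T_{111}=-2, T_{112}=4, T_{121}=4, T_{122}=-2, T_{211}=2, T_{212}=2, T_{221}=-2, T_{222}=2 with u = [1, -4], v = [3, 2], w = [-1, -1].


S = sum over i,j,k of T_{ijk} u_i v_j w_k. Expanding all 8 terms:
T_{111}*u_1*v_1*w_1 = -2*1*3*-1 = 6  (running total: 6)
T_{112}*u_1*v_1*w_2 = 4*1*3*-1 = -12  (running total: -6)
T_{121}*u_1*v_2*w_1 = 4*1*2*-1 = -8  (running total: -14)
T_{122}*u_1*v_2*w_2 = -2*1*2*-1 = 4  (running total: -10)
T_{211}*u_2*v_1*w_1 = 2*-4*3*-1 = 24  (running total: 14)
T_{212}*u_2*v_1*w_2 = 2*-4*3*-1 = 24  (running total: 38)
T_{221}*u_2*v_2*w_1 = -2*-4*2*-1 = -16  (running total: 22)
T_{222}*u_2*v_2*w_2 = 2*-4*2*-1 = 16  (running total: 38)
S = 38

38


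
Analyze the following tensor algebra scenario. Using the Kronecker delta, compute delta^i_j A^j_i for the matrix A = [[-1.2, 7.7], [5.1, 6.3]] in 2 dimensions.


The contraction (trace) of a rank-2 tensor is the sum of its diagonal elements.
Diagonal entries: A[1,1] = -1.2, A[2,2] = 6.3
Tr(A) = -1.2 + 6.3 = 5.1

5.1
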